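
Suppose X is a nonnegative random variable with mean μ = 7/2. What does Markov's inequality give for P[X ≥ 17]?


μ = E[X] = 7/2, a = 17.
Markov: P[X ≥ 17] ≤ μ/a = (7/2)/17 = 7/34.
Numerically: ≈ 0.205882.
(Since a = 17 > μ = 3.500000, the bound 7/34 is < 1 and informative.)

P[X ≥ 17] ≤ 7/34 ≈ 0.205882.


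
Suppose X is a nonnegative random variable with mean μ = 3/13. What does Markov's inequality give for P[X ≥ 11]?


μ = E[X] = 3/13, a = 11.
Markov: P[X ≥ 11] ≤ μ/a = (3/13)/11 = 3/143.
Numerically: ≈ 0.0210.
(Since a = 11 > μ = 0.2308, the bound 3/143 is < 1 and informative.)

P[X ≥ 11] ≤ 3/143 ≈ 0.0210.


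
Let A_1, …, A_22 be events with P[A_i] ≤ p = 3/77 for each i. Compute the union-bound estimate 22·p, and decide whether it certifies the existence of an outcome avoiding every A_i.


Union bound: P[∪_{i=1}^{22} A_i] ≤ Σ_i P[A_i] ≤ 22·p = 22·(3/77) = 6/7.
Numerically: 6/7 ≈ 0.857143.
Is 6/7 < 1? YES.
Since P[∪ A_i] ≤ 6/7 < 1, the complement has P[∩ A_i^c] ≥ 1 − 6/7 = 1/7 > 0, so some outcome avoids every A_i.

22·p = 6/7 ≈ 0.857143; existence CERTIFIED by the union bound.


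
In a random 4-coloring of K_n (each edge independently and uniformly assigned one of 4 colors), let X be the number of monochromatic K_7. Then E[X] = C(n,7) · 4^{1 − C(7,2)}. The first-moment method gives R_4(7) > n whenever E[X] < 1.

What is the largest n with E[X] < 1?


We need C(n, 7) · 4^{1 − 21} < 1, i.e. C(n, 7) < 4^{21 − 1} = 1099511627776.
Check values of n near the boundary:
  n = 174: C(174, 7) = 847879782984; 847879782984 < 1099511627776? YES
  n = 175: C(175, 7) = 883208107275; 883208107275 < 1099511627776? YES
  n = 176: C(176, 7) = 919790691600; 919790691600 < 1099511627776? YES
  n = 177: C(177, 7) = 957664425960; 957664425960 < 1099511627776? YES
  n = 178: C(178, 7) = 996867063280; 996867063280 < 1099511627776? YES
  n = 179: C(179, 7) = 1037437234460; 1037437234460 < 1099511627776? YES
  n = 180: C(180, 7) = 1079414463600; 1079414463600 < 1099511627776? YES
  n = 181: C(181, 7) = 1122839183400; 1122839183400 < 1099511627776? NO
The largest n with C(n, 7) < 1099511627776 is n = 180 (where E[X] = 67463403975/68719476736 ≈ 0.982). Hence R_4(7) > 180, i.e. R_4(7) ≥ 181.

Largest n = 180; hence R_4(7) > 180.


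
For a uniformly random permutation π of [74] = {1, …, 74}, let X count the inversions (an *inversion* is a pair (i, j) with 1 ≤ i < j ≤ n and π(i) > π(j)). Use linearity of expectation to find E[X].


Write X = Σ X_I over the C(74, 2) = 2701 pairs i < j, with X_I the indicator of one inversion.
There are 2701 indicators.
For each fixed pair i < j, the values π(i) and π(j) are two distinct elements of {1, …, 74} in uniformly random order; by symmetry P[π(i) > π(j)] = 1/2.
By linearity: E[X] = 2701 · (1/2) = C(74, 2) · (1/2) = 2701/2 = 2701/2 ≈ 1350.500000.

E[X] = 2701/2 = 1350.500000.


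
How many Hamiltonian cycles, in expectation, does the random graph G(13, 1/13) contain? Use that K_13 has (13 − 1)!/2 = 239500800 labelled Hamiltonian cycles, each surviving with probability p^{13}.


K_13 has (13 − 1)!/2 = 239500800 labelled Hamiltonian cycles.
For each such Hamiltonian cycle H, let X_H = 1 if all 13 edges of H are present in G. Then P[X_H = 1] = p^{13} = (1/13)^{13} = 1/302875106592253.
By linearity of expectation: E[X] = Σ_H E[X_H] = 239500800 · p^{13} = 239500800 · 1/302875106592253 = 239500800/302875106592253.
Numerically: E[X] ≈ 7.91e-07.

E[X] = 239500800 · (1/13)^{13} = 239500800/302875106592253 ≈ 7.91e-07.


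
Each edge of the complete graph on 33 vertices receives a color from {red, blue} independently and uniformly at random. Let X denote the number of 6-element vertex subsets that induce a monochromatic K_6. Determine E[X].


Let X = Σ_S X_S over the C(33, 6) = 1107568 subsets S of size 6, where X_S = 1 if the K_6 on S is monochromatic.
For a fixed S, the K_6 on S has C(6, 2) = 15 edges. P[all 15 edges red] = (1/2)^15, and likewise for blue, so P[monochromatic] = 2·(1/2)^15 = 2^{1 − 15} = 1/16384.
By linearity: E[X] = C(33, 6) · 2^{1 − 15} = 1107568 · 1/16384 = 69223/1024.
Numerically: E[X] ≈ 67.60059.

E[X] = C(33,6)·2^(1−C(6,2)) = 69223/1024 ≈ 67.60059.


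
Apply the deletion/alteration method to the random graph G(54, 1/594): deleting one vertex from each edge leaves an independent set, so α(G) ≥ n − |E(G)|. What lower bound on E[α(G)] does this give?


E[|E(G)|] = C(54, 2)·p = 1431 · (1/594) = 53/22.
E[α(G)] ≥ n − E[|E(G)|] = 54 − 53/22 = 1135/22.
Numerically: ≈ 51.59091.
(This is only a lower bound; the true E[α(G)] may be larger.)

E[α(G)] ≥ 1135/22 ≈ 51.59091.


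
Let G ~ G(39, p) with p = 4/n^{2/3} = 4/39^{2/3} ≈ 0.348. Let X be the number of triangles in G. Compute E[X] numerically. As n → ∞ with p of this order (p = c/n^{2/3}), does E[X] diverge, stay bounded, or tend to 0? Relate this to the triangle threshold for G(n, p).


Number of potential triangles: C(39, 3) = 9139.
Each occurs with probability p³ ≈ (0.348)³ ≈ 4.20776e-02.
By linearity: E[X] = C(39, 3)·p³ ≈ 9139 · 4.20776e-02 ≈ 384.547.
Since α = 2/3 < 1, p = c/n^{2/3} ≫ 1/n is above the triangle threshold p ~ 1/n. Asymptotically E[X] ~ (c³/6)·n^{3(1−α)} = (4³/6)·n^{1} → ∞; triangles are abundant w.h.p.

E[X] ≈ 384.547; in regime p = Θ(1/n^{2/3}) E[X] diverges (above the triangle threshold p ~ 1/n).


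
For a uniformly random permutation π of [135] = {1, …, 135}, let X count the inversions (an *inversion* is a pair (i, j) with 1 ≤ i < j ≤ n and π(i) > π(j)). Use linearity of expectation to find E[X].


Write X = Σ X_I over the C(135, 2) = 9045 pairs i < j, with X_I the indicator of one inversion.
There are 9045 indicators.
For each fixed pair i < j, the values π(i) and π(j) are two distinct elements of {1, …, 135} in uniformly random order; by symmetry P[π(i) > π(j)] = 1/2.
By linearity: E[X] = 9045 · (1/2) = C(135, 2) · (1/2) = 9045/2 = 9045/2 ≈ 4522.5000.

E[X] = 9045/2 = 4522.5000.


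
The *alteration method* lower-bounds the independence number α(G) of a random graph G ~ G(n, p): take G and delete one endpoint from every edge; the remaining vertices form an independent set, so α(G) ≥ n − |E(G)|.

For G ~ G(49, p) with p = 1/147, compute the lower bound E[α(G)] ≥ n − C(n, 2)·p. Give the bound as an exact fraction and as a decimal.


E[|E(G)|] = C(49, 2)·p = 1176 · (1/147) = 8.
E[α(G)] ≥ n − E[|E(G)|] = 49 − 8 = 41.
Numerically: ≈ 41.00000.
(This is only a lower bound; the true E[α(G)] may be larger.)

E[α(G)] ≥ 41 ≈ 41.00000.


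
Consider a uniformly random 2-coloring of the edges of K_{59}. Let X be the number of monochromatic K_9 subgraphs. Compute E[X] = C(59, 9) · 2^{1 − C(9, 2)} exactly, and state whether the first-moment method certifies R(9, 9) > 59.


E[X] = C(59, 9) · 2^{1 − 36} = 12565671261 · 2^{−35} = 12565671261/34359738368.
As a reduced fraction: E[X] = 12565671261/34359738368 ≈ 0.366.
Is E[X] < 1? YES.
Since E[X] < 1, there exists a 2-coloring of K_{59} with no monochromatic K_9; hence R(9, 9) > 59.

E[X] = 12565671261/34359738368 ≈ 0.366; E[X] < 1, so R(9, 9) > 59.


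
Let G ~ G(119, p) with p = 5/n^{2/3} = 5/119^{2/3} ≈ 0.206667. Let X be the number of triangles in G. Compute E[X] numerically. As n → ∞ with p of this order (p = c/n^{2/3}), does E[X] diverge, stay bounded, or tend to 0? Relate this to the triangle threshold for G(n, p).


Number of potential triangles: C(119, 3) = 273819.
Each occurs with probability p³ ≈ (0.206667)³ ≈ 8.82706024e-03.
By linearity: E[X] = C(119, 3)·p³ ≈ 273819 · 8.82706024e-03 ≈ 2417.016807.
Since α = 2/3 < 1, p = c/n^{2/3} ≫ 1/n is above the triangle threshold p ~ 1/n. Asymptotically E[X] ~ (c³/6)·n^{3(1−α)} = (5³/6)·n^{1} → ∞; triangles are abundant w.h.p.

E[X] ≈ 2417.016807; in regime p = Θ(1/n^{2/3}) E[X] diverges (above the triangle threshold p ~ 1/n).


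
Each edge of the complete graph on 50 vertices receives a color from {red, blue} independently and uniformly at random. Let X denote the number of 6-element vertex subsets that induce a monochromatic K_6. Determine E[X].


Let X = Σ_S X_S over the C(50, 6) = 15890700 subsets S of size 6, where X_S = 1 if the K_6 on S is monochromatic.
For a fixed S, the K_6 on S has C(6, 2) = 15 edges. P[all 15 edges red] = (1/2)^15, and likewise for blue, so P[monochromatic] = 2·(1/2)^15 = 2^{1 − 15} = 1/16384.
By linearity: E[X] = C(50, 6) · 2^{1 − 15} = 15890700 · 1/16384 = 3972675/4096.
Numerically: E[X] ≈ 969.89136.

E[X] = C(50,6)·2^(1−C(6,2)) = 3972675/4096 ≈ 969.89136.


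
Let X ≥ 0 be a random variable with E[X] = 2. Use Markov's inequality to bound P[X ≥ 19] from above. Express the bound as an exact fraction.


μ = E[X] = 2, a = 19.
Markov: P[X ≥ 19] ≤ μ/a = (2)/19 = 2/19.
Numerically: ≈ 0.105.
(Since a = 19 > μ = 2.000, the bound 2/19 is < 1 and informative.)

P[X ≥ 19] ≤ 2/19 ≈ 0.105.


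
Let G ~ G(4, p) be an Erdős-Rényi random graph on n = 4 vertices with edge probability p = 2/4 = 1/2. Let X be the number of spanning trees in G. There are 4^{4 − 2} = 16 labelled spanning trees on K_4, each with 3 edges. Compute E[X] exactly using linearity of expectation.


K_4 has 4^{4 − 2} = 16 labelled spanning trees.
For each such spanning tree H, let X_H = 1 if all 3 edges of H are present in G. Then P[X_H = 1] = p^{3} = (1/2)^{3} = 1/8.
By linearity of expectation: E[X] = Σ_H E[X_H] = 16 · p^{3} = 16 · 1/8 = 2.
Numerically: E[X] ≈ 2.

E[X] = 16 · (1/2)^{3} = 2 ≈ 2.


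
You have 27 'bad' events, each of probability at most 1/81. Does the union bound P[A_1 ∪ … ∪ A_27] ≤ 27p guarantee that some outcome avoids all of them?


Union bound: P[∪_{i=1}^{27} A_i] ≤ Σ_i P[A_i] ≤ 27·p = 27·(1/81) = 1/3.
Numerically: 1/3 ≈ 0.33333.
Is 1/3 < 1? YES.
Since P[∪ A_i] ≤ 1/3 < 1, the complement has P[∩ A_i^c] ≥ 1 − 1/3 = 2/3 > 0, so some outcome avoids every A_i.

27·p = 1/3 ≈ 0.33333; existence CERTIFIED by the union bound.


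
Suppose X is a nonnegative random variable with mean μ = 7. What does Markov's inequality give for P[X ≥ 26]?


μ = E[X] = 7, a = 26.
Markov: P[X ≥ 26] ≤ μ/a = (7)/26 = 7/26.
Numerically: ≈ 0.2692.
(Since a = 26 > μ = 7.0000, the bound 7/26 is < 1 and informative.)

P[X ≥ 26] ≤ 7/26 ≈ 0.2692.


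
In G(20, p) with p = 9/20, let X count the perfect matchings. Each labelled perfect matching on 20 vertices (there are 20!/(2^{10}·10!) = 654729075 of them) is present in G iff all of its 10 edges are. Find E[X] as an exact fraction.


K_20 has 20!/(2^{10}·10!) = 654729075 labelled perfect matchings.
For each such perfect matching H, let X_H = 1 if all 10 edges of H are present in G. Then P[X_H = 1] = p^{10} = (9/20)^{10} = 3486784401/10240000000000.
By linearity: E[X] = Σ_H E[X_H] = 654729075 · p^{10} = 654729075 · 3486784401/10240000000000 = 91315965023646363/409600000000.
Numerically: E[X] ≈ 2.229e+05.

E[X] = 654729075 · (9/20)^{10} = 91315965023646363/409600000000 ≈ 2.229e+05.


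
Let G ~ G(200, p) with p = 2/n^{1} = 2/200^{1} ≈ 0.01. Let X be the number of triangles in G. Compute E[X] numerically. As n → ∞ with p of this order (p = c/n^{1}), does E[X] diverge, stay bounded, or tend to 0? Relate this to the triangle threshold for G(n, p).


Number of potential triangles: C(200, 3) = 1313400.
Each occurs with probability p³ ≈ (0.01)³ ≈ 1.00000e-06.
By linearity: E[X] = C(200, 3)·p³ ≈ 1313400 · 1.00000e-06 ≈ 1.313.
Here α = 1, so p = 2/n is exactly at the triangle threshold p ~ 1/n. Asymptotically E[X] → c³/6 = 2³/6 = 4/3 ≈ 1.333, a bounded constant. In this regime the triangle count is asymptotically Poisson(c³/6).

E[X] ≈ 1.313; in regime p = Θ(1/n^{1}) E[X] stays bounded (at the triangle threshold p ~ 1/n).


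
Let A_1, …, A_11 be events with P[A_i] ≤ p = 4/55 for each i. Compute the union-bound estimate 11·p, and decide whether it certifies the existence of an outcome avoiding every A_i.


Union bound: P[∪_{i=1}^{11} A_i] ≤ Σ_i P[A_i] ≤ 11·p = 11·(4/55) = 4/5.
Numerically: 4/5 ≈ 0.800000.
Is 4/5 < 1? YES.
Since P[∪ A_i] ≤ 4/5 < 1, the complement has P[∩ A_i^c] ≥ 1 − 4/5 = 1/5 > 0, so some outcome avoids every A_i.

11·p = 4/5 ≈ 0.800000; existence CERTIFIED by the union bound.


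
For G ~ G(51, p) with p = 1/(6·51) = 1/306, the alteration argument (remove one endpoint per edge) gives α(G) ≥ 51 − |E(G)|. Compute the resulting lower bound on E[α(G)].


E[|E(G)|] = C(51, 2)·p = 1275 · (1/306) = 25/6.
E[α(G)] ≥ n − E[|E(G)|] = 51 − 25/6 = 281/6.
Numerically: ≈ 46.833.
(This is only a lower bound; the true E[α(G)] may be larger.)

E[α(G)] ≥ 281/6 ≈ 46.833.


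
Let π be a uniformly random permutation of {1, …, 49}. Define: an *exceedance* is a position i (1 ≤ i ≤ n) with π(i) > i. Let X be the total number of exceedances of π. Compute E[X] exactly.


Write X = Σ_{i=1}^{49} X_i, where X_i = 1_{π(i) > i}.
For each fixed i, π(i) is uniform over {1, …, 49} (marginal of a uniform permutation), so P[π(i) > i] = (n − i)/n. Summing: Σ_{i=1}^{49} (n − i)/n = (0 + 1 + … + 48)/49 = 49(49 − 1)/(2·49) = (49 − 1)/2.
Hence E[X] = Σ_{i=1}^{49} (49 − i)/49 = 24 ≈ 24.000.

E[X] = 24 = 24.000.


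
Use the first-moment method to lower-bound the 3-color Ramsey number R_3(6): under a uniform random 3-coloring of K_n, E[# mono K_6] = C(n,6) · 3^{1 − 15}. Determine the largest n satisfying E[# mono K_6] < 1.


We need C(n, 6) · 3^{1 − 15} < 1, i.e. C(n, 6) < 3^{15 − 1} = 4782969.
Check values of n near the boundary:
  n = 36: C(36, 6) = 1947792; 1947792 < 4782969? YES
  n = 37: C(37, 6) = 2324784; 2324784 < 4782969? YES
  n = 38: C(38, 6) = 2760681; 2760681 < 4782969? YES
  n = 39: C(39, 6) = 3262623; 3262623 < 4782969? YES
  n = 40: C(40, 6) = 3838380; 3838380 < 4782969? YES
  n = 41: C(41, 6) = 4496388; 4496388 < 4782969? YES
  n = 42: C(42, 6) = 5245786; 5245786 < 4782969? NO
  n = 43: C(43, 6) = 6096454; 6096454 < 4782969? NO
The largest n with C(n, 6) < 4782969 is n = 41 (where E[X] = 1498796/1594323 ≈ 0.940). Hence R_3(6) > 41, i.e. R_3(6) ≥ 42.

Largest n = 41; hence R_3(6) > 41.


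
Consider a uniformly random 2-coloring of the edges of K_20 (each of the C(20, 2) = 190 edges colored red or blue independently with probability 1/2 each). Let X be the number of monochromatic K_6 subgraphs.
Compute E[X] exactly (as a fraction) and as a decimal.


Let X = Σ_S X_S over the C(20, 6) = 38760 subsets S of size 6, where X_S = 1 if the K_6 on S is monochromatic.
For a fixed S, the K_6 on S has C(6, 2) = 15 edges. P[all 15 edges red] = (1/2)^15, and likewise for blue, so P[monochromatic] = 2·(1/2)^15 = 2^{1 − 15} = 1/16384.
By linearity: E[X] = C(20, 6) · 2^{1 − 15} = 38760 · 1/16384 = 4845/2048.
Numerically: E[X] ≈ 2.365723.

E[X] = C(20,6)·2^(1−C(6,2)) = 4845/2048 ≈ 2.365723.


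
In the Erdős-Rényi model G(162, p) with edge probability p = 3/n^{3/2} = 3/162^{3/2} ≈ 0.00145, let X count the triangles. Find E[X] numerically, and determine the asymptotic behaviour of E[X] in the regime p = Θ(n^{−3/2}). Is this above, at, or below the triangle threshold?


Number of potential triangles: C(162, 3) = 695520.
Each occurs with probability p³ ≈ (0.00145)³ ≈ 3.07997e-09.
By linearity: E[X] = C(162, 3)·p³ ≈ 695520 · 3.07997e-09 ≈ 0.002.
Since α = 3/2 > 1, p = c/n^{3/2} = o(1/n) is below the triangle threshold p ~ 1/n. Asymptotically E[X] ~ (c³/6)·n^{3(1−α)} = (3³/6)·n^{-1.5} → 0, so by Markov's inequality G has no triangles w.h.p.

E[X] ≈ 0.002; in regime p = Θ(1/n^{3/2}) E[X] tends to 0 (below the triangle threshold p ~ 1/n).


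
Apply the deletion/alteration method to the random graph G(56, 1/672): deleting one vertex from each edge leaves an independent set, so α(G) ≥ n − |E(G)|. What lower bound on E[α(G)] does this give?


E[|E(G)|] = C(56, 2)·p = 1540 · (1/672) = 55/24.
E[α(G)] ≥ n − E[|E(G)|] = 56 − 55/24 = 1289/24.
Numerically: ≈ 53.70833.
(This is only a lower bound; the true E[α(G)] may be larger.)

E[α(G)] ≥ 1289/24 ≈ 53.70833.


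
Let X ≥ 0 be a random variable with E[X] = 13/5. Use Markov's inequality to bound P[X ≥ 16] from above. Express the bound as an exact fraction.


μ = E[X] = 13/5, a = 16.
Markov: P[X ≥ 16] ≤ μ/a = (13/5)/16 = 13/80.
Numerically: ≈ 0.163.
(Since a = 16 > μ = 2.600, the bound 13/80 is < 1 and informative.)

P[X ≥ 16] ≤ 13/80 ≈ 0.163.


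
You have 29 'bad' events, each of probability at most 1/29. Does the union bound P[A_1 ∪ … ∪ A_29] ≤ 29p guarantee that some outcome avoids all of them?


Union bound: P[∪_{i=1}^{29} A_i] ≤ Σ_i P[A_i] ≤ 29·p = 29·(1/29) = 1.
Numerically: 1 ≈ 1.000000.
Is 1 < 1? NO.
Since the bound 1 is ≥ 1, the union bound is uninformative here; it does NOT by itself certify existence.

29·p = 1 ≈ 1.000000; existence NOT certified by the union bound.


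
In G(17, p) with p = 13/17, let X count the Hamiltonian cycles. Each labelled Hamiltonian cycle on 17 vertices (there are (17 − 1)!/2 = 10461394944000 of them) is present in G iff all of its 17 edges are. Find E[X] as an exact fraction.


K_17 has (17 − 1)!/2 = 10461394944000 labelled Hamiltonian cycles.
For each such Hamiltonian cycle H, let X_H = 1 if all 17 edges of H are present in G. Then P[X_H = 1] = p^{17} = (13/17)^{17} = 8650415919381337933/827240261886336764177.
Summing the indicators: E[X] = Σ_H E[X_H] = 10461394944000 · p^{17} = 10461394944000 · 8650415919381337933/827240261886336764177 = 90495417362513040260241610752000/827240261886336764177.
Numerically: E[X] ≈ 1.09394e+11.

E[X] = 10461394944000 · (13/17)^{17} = 90495417362513040260241610752000/827240261886336764177 ≈ 1.09394e+11.


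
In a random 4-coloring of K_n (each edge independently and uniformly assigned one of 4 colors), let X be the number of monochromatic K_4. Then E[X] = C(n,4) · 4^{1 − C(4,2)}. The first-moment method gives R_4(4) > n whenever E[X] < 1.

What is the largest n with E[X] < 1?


We need C(n, 4) · 4^{1 − 6} < 1, i.e. C(n, 4) < 4^{6 − 1} = 1024.
Check values of n near the boundary:
  n = 11: C(11, 4) = 330; 330 < 1024? YES
  n = 12: C(12, 4) = 495; 495 < 1024? YES
  n = 13: C(13, 4) = 715; 715 < 1024? YES
  n = 14: C(14, 4) = 1001; 1001 < 1024? YES
  n = 15: C(15, 4) = 1365; 1365 < 1024? NO
  n = 16: C(16, 4) = 1820; 1820 < 1024? NO
  n = 17: C(17, 4) = 2380; 2380 < 1024? NO
The largest n with C(n, 4) < 1024 is n = 14 (where E[X] = 1001/1024 ≈ 0.9775391). Hence R_4(4) > 14, i.e. R_4(4) ≥ 15.

Largest n = 14; hence R_4(4) > 14.


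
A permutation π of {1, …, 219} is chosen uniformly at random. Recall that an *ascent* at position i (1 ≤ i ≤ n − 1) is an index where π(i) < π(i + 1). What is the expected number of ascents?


Write X = Σ X_I over i = 1, …, 218, with X_I the indicator of one ascent.
There are 218 indicators.
For each fixed i, the pair (π(i), π(i+1)) is a uniformly random ordered pair of distinct values from {1, …, 219}; by symmetry P[π(i) < π(i+1)] = 1/2.
By linearity: E[X] = 218 · (1/2) = (219 − 1) · (1/2) = 109 ≈ 109.000.

E[X] = 109 = 109.000.


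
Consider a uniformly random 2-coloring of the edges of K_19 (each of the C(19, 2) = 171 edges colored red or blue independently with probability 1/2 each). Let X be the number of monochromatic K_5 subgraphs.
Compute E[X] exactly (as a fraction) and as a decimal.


Let X = Σ_S X_S over the C(19, 5) = 11628 subsets S of size 5, where X_S = 1 if the K_5 on S is monochromatic.
For a fixed S, the K_5 on S has C(5, 2) = 10 edges. P[all 10 edges red] = (1/2)^10, and likewise for blue, so P[monochromatic] = 2·(1/2)^10 = 2^{1 − 10} = 1/512.
Summing: E[X] = C(19, 5) · 2^{1 − 10} = 11628 · 1/512 = 2907/128.
Numerically: E[X] ≈ 22.71094.

E[X] = C(19,5)·2^(1−C(5,2)) = 2907/128 ≈ 22.71094.


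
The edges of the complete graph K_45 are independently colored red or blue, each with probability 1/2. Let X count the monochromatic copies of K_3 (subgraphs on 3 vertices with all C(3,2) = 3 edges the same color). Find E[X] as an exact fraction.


Let X = Σ_S X_S over the C(45, 3) = 14190 subsets S of size 3, where X_S = 1 if the K_3 on S is monochromatic.
For a fixed S, the K_3 on S has C(3, 2) = 3 edges. P[all 3 edges red] = (1/2)^3, and likewise for blue, so P[monochromatic] = 2·(1/2)^3 = 2^{1 − 3} = 1/4.
Summing: E[X] = C(45, 3) · 2^{1 − 3} = 14190 · 1/4 = 7095/2.
Numerically: E[X] ≈ 3547.50000.

E[X] = C(45,3)·2^(1−C(3,2)) = 7095/2 ≈ 3547.50000.


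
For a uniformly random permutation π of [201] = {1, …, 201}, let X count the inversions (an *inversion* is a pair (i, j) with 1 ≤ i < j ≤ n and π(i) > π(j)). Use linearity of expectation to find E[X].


Write X = Σ X_I over the C(201, 2) = 20100 pairs i < j, with X_I the indicator of one inversion.
There are 20100 indicators.
For each fixed pair i < j, the values π(i) and π(j) are two distinct elements of {1, …, 201} in uniformly random order; by symmetry P[π(i) > π(j)] = 1/2.
By linearity: E[X] = 20100 · (1/2) = C(201, 2) · (1/2) = 20100/2 = 10050 ≈ 10050.000000.

E[X] = 10050 = 10050.000000.


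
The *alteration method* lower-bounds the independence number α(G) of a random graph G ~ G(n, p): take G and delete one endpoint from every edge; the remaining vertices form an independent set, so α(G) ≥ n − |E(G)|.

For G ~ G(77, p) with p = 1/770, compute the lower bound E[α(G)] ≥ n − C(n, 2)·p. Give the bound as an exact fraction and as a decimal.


E[|E(G)|] = C(77, 2)·p = 2926 · (1/770) = 19/5.
E[α(G)] ≥ n − E[|E(G)|] = 77 − 19/5 = 366/5.
Numerically: ≈ 73.200.
(This is only a lower bound; the true E[α(G)] may be larger.)

E[α(G)] ≥ 366/5 ≈ 73.200.


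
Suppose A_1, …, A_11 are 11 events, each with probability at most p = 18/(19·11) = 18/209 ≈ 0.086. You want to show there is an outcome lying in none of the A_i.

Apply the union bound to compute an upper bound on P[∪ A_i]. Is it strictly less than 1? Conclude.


Union bound: P[∪_{i=1}^{11} A_i] ≤ Σ_i P[A_i] ≤ 11·p = 11·(18/209) = 18/19.
Numerically: 18/19 ≈ 0.947.
Is 18/19 < 1? YES.
Since P[∪ A_i] ≤ 18/19 < 1, the complement has P[∩ A_i^c] ≥ 1 − 18/19 = 1/19 > 0, so some outcome avoids every A_i.

11·p = 18/19 ≈ 0.947; existence CERTIFIED by the union bound.


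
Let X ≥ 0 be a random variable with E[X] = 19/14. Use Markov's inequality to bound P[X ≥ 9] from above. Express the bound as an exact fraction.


μ = E[X] = 19/14, a = 9.
Markov: P[X ≥ 9] ≤ μ/a = (19/14)/9 = 19/126.
Numerically: ≈ 0.1508.
(Since a = 9 > μ = 1.3571, the bound 19/126 is < 1 and informative.)

P[X ≥ 9] ≤ 19/126 ≈ 0.1508.


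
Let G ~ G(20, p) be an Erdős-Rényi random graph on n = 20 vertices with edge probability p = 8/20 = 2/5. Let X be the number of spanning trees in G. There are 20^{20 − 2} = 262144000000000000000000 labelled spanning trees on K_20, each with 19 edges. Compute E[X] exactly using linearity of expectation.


K_20 has 20^{20 − 2} = 262144000000000000000000 labelled spanning trees.
For each such spanning tree H, let X_H = 1 if all 19 edges of H are present in G. Then P[X_H = 1] = p^{19} = (2/5)^{19} = 524288/19073486328125.
By linearity of expectation: E[X] = Σ_H E[X_H] = 262144000000000000000000 · p^{19} = 262144000000000000000000 · 524288/19073486328125 = 36028797018963968/5.
Numerically: E[X] ≈ 7.21e+15.

E[X] = 262144000000000000000000 · (2/5)^{19} = 36028797018963968/5 ≈ 7.21e+15.


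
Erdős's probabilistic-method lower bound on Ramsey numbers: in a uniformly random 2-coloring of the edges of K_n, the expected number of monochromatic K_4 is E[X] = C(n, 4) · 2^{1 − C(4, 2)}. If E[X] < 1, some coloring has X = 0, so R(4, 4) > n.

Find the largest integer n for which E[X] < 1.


We need C(n, 4) · 2^{1 − 6} < 1, i.e. C(n, 4) < 2^{6 − 1} = 32.
Check values of n near the boundary:
  n = 4: C(4, 4) = 1; 1 < 32? YES
  n = 5: C(5, 4) = 5; 5 < 32? YES
  n = 6: C(6, 4) = 15; 15 < 32? YES
  n = 7: C(7, 4) = 35; 35 < 32? NO
  n = 8: C(8, 4) = 70; 70 < 32? NO
The largest n with C(n, 4) < 32 is n = 6 (where E[X] = 15/32 ≈ 0.46875). Hence R(4, 4) > 6, i.e. R(4, 4) ≥ 7.

Largest n = 6; hence R(4, 4) > 6.


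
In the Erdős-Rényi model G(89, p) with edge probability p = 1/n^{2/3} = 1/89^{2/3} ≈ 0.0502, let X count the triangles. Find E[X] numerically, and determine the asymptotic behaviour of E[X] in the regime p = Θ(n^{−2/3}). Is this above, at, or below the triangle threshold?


Number of potential triangles: C(89, 3) = 113564.
Each occurs with probability p³ ≈ (0.0502)³ ≈ 1.26247e-04.
By linearity: E[X] = C(89, 3)·p³ ≈ 113564 · 1.26247e-04 ≈ 14.337.
Since α = 2/3 < 1, p = c/n^{2/3} ≫ 1/n is above the triangle threshold p ~ 1/n. Asymptotically E[X] ~ (c³/6)·n^{3(1−α)} = (1³/6)·n^{1} → ∞; triangles are abundant w.h.p.

E[X] ≈ 14.337; in regime p = Θ(1/n^{2/3}) E[X] diverges (above the triangle threshold p ~ 1/n).


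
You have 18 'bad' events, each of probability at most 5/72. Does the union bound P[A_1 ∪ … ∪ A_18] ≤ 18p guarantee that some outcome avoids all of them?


Union bound: P[∪_{i=1}^{18} A_i] ≤ Σ_i P[A_i] ≤ 18·p = 18·(5/72) = 5/4.
Numerically: 5/4 ≈ 1.2500.
Is 5/4 < 1? NO.
Since the bound 5/4 is ≥ 1, the union bound is uninformative here; it does NOT by itself certify existence.

18·p = 5/4 ≈ 1.2500; existence NOT certified by the union bound.


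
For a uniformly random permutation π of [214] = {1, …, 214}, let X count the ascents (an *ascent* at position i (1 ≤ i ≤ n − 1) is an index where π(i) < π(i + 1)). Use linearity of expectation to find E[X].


Write X = Σ X_I over i = 1, …, 213, with X_I the indicator of one ascent.
There are 213 indicators.
For each fixed i, the pair (π(i), π(i+1)) is a uniformly random ordered pair of distinct values from {1, …, 214}; by symmetry P[π(i) < π(i+1)] = 1/2.
By linearity: E[X] = 213 · (1/2) = (214 − 1) · (1/2) = 213/2 ≈ 106.50000.

E[X] = 213/2 = 106.50000.


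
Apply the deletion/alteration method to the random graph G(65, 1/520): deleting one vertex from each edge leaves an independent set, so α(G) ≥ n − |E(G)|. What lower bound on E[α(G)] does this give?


E[|E(G)|] = C(65, 2)·p = 2080 · (1/520) = 4.
E[α(G)] ≥ n − E[|E(G)|] = 65 − 4 = 61.
Numerically: ≈ 61.000000.
(This is only a lower bound; the true E[α(G)] may be larger.)

E[α(G)] ≥ 61 ≈ 61.000000.


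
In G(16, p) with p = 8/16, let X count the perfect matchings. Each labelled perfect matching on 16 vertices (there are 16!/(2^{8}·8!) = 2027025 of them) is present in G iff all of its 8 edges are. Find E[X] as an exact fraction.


K_16 has 16!/(2^{8}·8!) = 2027025 labelled perfect matchings.
For each such perfect matching H, let X_H = 1 if all 8 edges of H are present in G. Then P[X_H = 1] = p^{8} = (1/2)^{8} = 1/256.
By linearity: E[X] = Σ_H E[X_H] = 2027025 · p^{8} = 2027025 · 1/256 = 2027025/256.
Numerically: E[X] ≈ 7.92e+03.

E[X] = 2027025 · (1/2)^{8} = 2027025/256 ≈ 7.92e+03.


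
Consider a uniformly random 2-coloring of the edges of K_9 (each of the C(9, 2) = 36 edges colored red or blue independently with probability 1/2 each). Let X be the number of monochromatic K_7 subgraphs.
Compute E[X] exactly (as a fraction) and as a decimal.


Let X = Σ_S X_S over the C(9, 7) = 36 subsets S of size 7, where X_S = 1 if the K_7 on S is monochromatic.
For a fixed S, the K_7 on S has C(7, 2) = 21 edges. P[all 21 edges red] = (1/2)^21, and likewise for blue, so P[monochromatic] = 2·(1/2)^21 = 2^{1 − 21} = 1/1048576.
By linearity of expectation: E[X] = C(9, 7) · 2^{1 − 21} = 36 · 1/1048576 = 9/262144.
Numerically: E[X] ≈ 0.00003.

E[X] = C(9,7)·2^(1−C(7,2)) = 9/262144 ≈ 0.00003.


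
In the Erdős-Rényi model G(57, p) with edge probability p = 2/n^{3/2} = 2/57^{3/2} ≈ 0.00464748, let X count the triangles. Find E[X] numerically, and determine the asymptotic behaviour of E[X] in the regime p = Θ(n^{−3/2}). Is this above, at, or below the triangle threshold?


Number of potential triangles: C(57, 3) = 29260.
Each occurs with probability p³ ≈ (0.00464748)³ ≈ 1.00381374e-07.
By linearity: E[X] = C(57, 3)·p³ ≈ 29260 · 1.00381374e-07 ≈ 0.002937.
Since α = 3/2 > 1, p = c/n^{3/2} = o(1/n) is below the triangle threshold p ~ 1/n. Asymptotically E[X] ~ (c³/6)·n^{3(1−α)} = (2³/6)·n^{-1.5} → 0, so by Markov's inequality G has no triangles w.h.p.

E[X] ≈ 0.002937; in regime p = Θ(1/n^{3/2}) E[X] tends to 0 (below the triangle threshold p ~ 1/n).


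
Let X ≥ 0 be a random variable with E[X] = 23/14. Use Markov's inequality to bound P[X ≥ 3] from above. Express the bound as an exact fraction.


μ = E[X] = 23/14, a = 3.
Markov: P[X ≥ 3] ≤ μ/a = (23/14)/3 = 23/42.
Numerically: ≈ 0.5476.
(Since a = 3 > μ = 1.6429, the bound 23/42 is < 1 and informative.)

P[X ≥ 3] ≤ 23/42 ≈ 0.5476.


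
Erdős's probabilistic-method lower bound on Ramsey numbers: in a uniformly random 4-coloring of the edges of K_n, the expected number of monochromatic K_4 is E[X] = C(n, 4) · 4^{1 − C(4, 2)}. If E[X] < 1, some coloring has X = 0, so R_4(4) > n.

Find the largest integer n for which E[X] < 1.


We need C(n, 4) · 4^{1 − 6} < 1, i.e. C(n, 4) < 4^{6 − 1} = 1024.
Check values of n near the boundary:
  n = 10: C(10, 4) = 210; 210 < 1024? YES
  n = 11: C(11, 4) = 330; 330 < 1024? YES
  n = 12: C(12, 4) = 495; 495 < 1024? YES
  n = 13: C(13, 4) = 715; 715 < 1024? YES
  n = 14: C(14, 4) = 1001; 1001 < 1024? YES
  n = 15: C(15, 4) = 1365; 1365 < 1024? NO
  n = 16: C(16, 4) = 1820; 1820 < 1024? NO
  n = 17: C(17, 4) = 2380; 2380 < 1024? NO
The largest n with C(n, 4) < 1024 is n = 14 (where E[X] = 1001/1024 ≈ 0.977539). Hence R_4(4) > 14, i.e. R_4(4) ≥ 15.

Largest n = 14; hence R_4(4) > 14.


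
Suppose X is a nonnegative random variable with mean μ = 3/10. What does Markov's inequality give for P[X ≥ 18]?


μ = E[X] = 3/10, a = 18.
Markov: P[X ≥ 18] ≤ μ/a = (3/10)/18 = 1/60.
Numerically: ≈ 0.0167.
(Since a = 18 > μ = 0.3000, the bound 1/60 is < 1 and informative.)

P[X ≥ 18] ≤ 1/60 ≈ 0.0167.


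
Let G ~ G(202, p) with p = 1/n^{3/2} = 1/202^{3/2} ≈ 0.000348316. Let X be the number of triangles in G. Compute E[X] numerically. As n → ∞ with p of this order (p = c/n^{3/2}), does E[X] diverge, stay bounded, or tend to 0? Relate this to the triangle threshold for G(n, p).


Number of potential triangles: C(202, 3) = 1353400.
Each occurs with probability p³ ≈ (0.000348316)³ ≈ 4.22589632e-11.
By linearity: E[X] = C(202, 3)·p³ ≈ 1353400 · 4.22589632e-11 ≈ 0.000057.
Since α = 3/2 > 1, p = c/n^{3/2} = o(1/n) is below the triangle threshold p ~ 1/n. Asymptotically E[X] ~ (c³/6)·n^{3(1−α)} = (1³/6)·n^{-1.5} → 0, so by Markov's inequality G has no triangles w.h.p.

E[X] ≈ 0.000057; in regime p = Θ(1/n^{3/2}) E[X] tends to 0 (below the triangle threshold p ~ 1/n).


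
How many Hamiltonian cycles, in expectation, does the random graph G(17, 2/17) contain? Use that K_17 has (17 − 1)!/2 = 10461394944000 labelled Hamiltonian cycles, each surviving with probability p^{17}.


K_17 has (17 − 1)!/2 = 10461394944000 labelled Hamiltonian cycles.
For each such Hamiltonian cycle H, let X_H = 1 if all 17 edges of H are present in G. Then P[X_H = 1] = p^{17} = (2/17)^{17} = 131072/827240261886336764177.
Summing the indicators: E[X] = Σ_H E[X_H] = 10461394944000 · p^{17} = 10461394944000 · 131072/827240261886336764177 = 1371195958099968000/827240261886336764177.
Numerically: E[X] ≈ 0.00165755.

E[X] = 10461394944000 · (2/17)^{17} = 1371195958099968000/827240261886336764177 ≈ 0.00165755.


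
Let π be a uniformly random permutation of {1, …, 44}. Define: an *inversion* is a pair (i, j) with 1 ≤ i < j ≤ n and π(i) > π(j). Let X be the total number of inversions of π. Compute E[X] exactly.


Write X = Σ X_I over the C(44, 2) = 946 pairs i < j, with X_I the indicator of one inversion.
There are 946 indicators.
For each fixed pair i < j, the values π(i) and π(j) are two distinct elements of {1, …, 44} in uniformly random order; by symmetry P[π(i) > π(j)] = 1/2.
By linearity: E[X] = 946 · (1/2) = C(44, 2) · (1/2) = 946/2 = 473 ≈ 473.0000.

E[X] = 473 = 473.0000.


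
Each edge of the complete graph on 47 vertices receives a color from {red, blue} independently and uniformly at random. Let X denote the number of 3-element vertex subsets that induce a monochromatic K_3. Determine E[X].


Let X = Σ_S X_S over the C(47, 3) = 16215 subsets S of size 3, where X_S = 1 if the K_3 on S is monochromatic.
For a fixed S, the K_3 on S has C(3, 2) = 3 edges. P[all 3 edges red] = (1/2)^3, and likewise for blue, so P[monochromatic] = 2·(1/2)^3 = 2^{1 − 3} = 1/4.
By linearity: E[X] = C(47, 3) · 2^{1 − 3} = 16215 · 1/4 = 16215/4.
Numerically: E[X] ≈ 4053.750.

E[X] = C(47,3)·2^(1−C(3,2)) = 16215/4 ≈ 4053.750.


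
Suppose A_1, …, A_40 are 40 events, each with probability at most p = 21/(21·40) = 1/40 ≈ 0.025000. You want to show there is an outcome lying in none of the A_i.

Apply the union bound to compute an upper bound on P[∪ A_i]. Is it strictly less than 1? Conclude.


Union bound: P[∪_{i=1}^{40} A_i] ≤ Σ_i P[A_i] ≤ 40·p = 40·(1/40) = 1.
Numerically: 1 ≈ 1.000000.
Is 1 < 1? NO.
Since the bound 1 is ≥ 1, the union bound is uninformative here; it does NOT by itself certify existence.

40·p = 1 ≈ 1.000000; existence NOT certified by the union bound.


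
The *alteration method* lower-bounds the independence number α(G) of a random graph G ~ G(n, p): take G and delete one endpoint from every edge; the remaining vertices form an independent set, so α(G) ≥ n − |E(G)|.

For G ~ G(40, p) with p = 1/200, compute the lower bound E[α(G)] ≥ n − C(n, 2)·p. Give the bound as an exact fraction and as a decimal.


E[|E(G)|] = C(40, 2)·p = 780 · (1/200) = 39/10.
E[α(G)] ≥ n − E[|E(G)|] = 40 − 39/10 = 361/10.
Numerically: ≈ 36.1000.
(This is only a lower bound; the true E[α(G)] may be larger.)

E[α(G)] ≥ 361/10 ≈ 36.1000.


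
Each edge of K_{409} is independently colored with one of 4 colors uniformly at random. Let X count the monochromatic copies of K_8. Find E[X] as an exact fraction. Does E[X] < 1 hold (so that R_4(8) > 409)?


E[X] = C(409, 8) · 4^{1 − 28} = 18128041135797879 · 4^{−27} = 18128041135797879/18014398509481984.
As a reduced fraction: E[X] = 18128041135797879/18014398509481984 ≈ 1.00631.
Is E[X] < 1? NO.
Since E[X] ≥ 1, the first-moment bound is inconclusive at n = 409; it does NOT by itself certify R_4(8) > 409.

E[X] = 18128041135797879/18014398509481984 ≈ 1.00631; E[X] ≥ 1; first-moment method inconclusive here.


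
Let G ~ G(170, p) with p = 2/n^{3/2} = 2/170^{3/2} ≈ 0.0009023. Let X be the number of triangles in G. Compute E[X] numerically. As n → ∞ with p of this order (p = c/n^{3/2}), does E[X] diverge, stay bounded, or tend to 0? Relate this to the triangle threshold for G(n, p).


Number of potential triangles: C(170, 3) = 804440.
Each occurs with probability p³ ≈ (0.0009023)³ ≈ 7.346320e-10.
By linearity: E[X] = C(170, 3)·p³ ≈ 804440 · 7.346320e-10 ≈ 0.0006.
Since α = 3/2 > 1, p = c/n^{3/2} = o(1/n) is below the triangle threshold p ~ 1/n. Asymptotically E[X] ~ (c³/6)·n^{3(1−α)} = (2³/6)·n^{-1.5} → 0, so by Markov's inequality G has no triangles w.h.p.

E[X] ≈ 0.0006; in regime p = Θ(1/n^{3/2}) E[X] tends to 0 (below the triangle threshold p ~ 1/n).


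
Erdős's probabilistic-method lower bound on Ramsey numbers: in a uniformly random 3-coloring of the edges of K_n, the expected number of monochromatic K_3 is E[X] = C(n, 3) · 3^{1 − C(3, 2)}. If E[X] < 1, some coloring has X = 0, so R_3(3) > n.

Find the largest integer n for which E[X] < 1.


We need C(n, 3) · 3^{1 − 3} < 1, i.e. C(n, 3) < 3^{3 − 1} = 9.
Check values of n near the boundary:
  n = 3: C(3, 3) = 1; 1 < 9? YES
  n = 4: C(4, 3) = 4; 4 < 9? YES
  n = 5: C(5, 3) = 10; 10 < 9? NO
  n = 6: C(6, 3) = 20; 20 < 9? NO
The largest n with C(n, 3) < 9 is n = 4 (where E[X] = 4/9 ≈ 0.444444). Hence R_3(3) > 4, i.e. R_3(3) ≥ 5.

Largest n = 4; hence R_3(3) > 4.


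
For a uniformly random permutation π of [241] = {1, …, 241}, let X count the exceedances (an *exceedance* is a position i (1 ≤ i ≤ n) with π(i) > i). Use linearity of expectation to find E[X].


Write X = Σ_{i=1}^{241} X_i, where X_i = 1_{π(i) > i}.
For each fixed i, π(i) is uniform over {1, …, 241} (marginal of a uniform permutation), so P[π(i) > i] = (n − i)/n. Summing: Σ_{i=1}^{241} (n − i)/n = (0 + 1 + … + 240)/241 = 241(241 − 1)/(2·241) = (241 − 1)/2.
Hence E[X] = Σ_{i=1}^{241} (241 − i)/241 = 120 ≈ 120.000.

E[X] = 120 = 120.000.


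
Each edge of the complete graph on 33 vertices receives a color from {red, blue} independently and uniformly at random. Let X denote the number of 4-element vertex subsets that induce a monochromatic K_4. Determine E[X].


Let X = Σ_S X_S over the C(33, 4) = 40920 subsets S of size 4, where X_S = 1 if the K_4 on S is monochromatic.
For a fixed S, the K_4 on S has C(4, 2) = 6 edges. P[all 6 edges red] = (1/2)^6, and likewise for blue, so P[monochromatic] = 2·(1/2)^6 = 2^{1 − 6} = 1/32.
By linearity: E[X] = C(33, 4) · 2^{1 − 6} = 40920 · 1/32 = 5115/4.
Numerically: E[X] ≈ 1278.750.

E[X] = C(33,4)·2^(1−C(4,2)) = 5115/4 ≈ 1278.750.


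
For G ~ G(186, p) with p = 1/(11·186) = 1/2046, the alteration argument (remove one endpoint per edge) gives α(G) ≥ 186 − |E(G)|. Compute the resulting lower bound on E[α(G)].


E[|E(G)|] = C(186, 2)·p = 17205 · (1/2046) = 185/22.
E[α(G)] ≥ n − E[|E(G)|] = 186 − 185/22 = 3907/22.
Numerically: ≈ 177.59091.
(This is only a lower bound; the true E[α(G)] may be larger.)

E[α(G)] ≥ 3907/22 ≈ 177.59091.


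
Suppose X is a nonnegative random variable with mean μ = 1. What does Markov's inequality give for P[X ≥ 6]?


μ = E[X] = 1, a = 6.
Markov: P[X ≥ 6] ≤ μ/a = (1)/6 = 1/6.
Numerically: ≈ 0.1667.
(Since a = 6 > μ = 1.0000, the bound 1/6 is < 1 and informative.)

P[X ≥ 6] ≤ 1/6 ≈ 0.1667.


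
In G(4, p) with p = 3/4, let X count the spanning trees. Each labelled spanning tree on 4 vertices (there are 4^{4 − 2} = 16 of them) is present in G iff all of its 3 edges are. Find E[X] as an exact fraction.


K_4 has 4^{4 − 2} = 16 labelled spanning trees.
For each such spanning tree H, let X_H = 1 if all 3 edges of H are present in G. Then P[X_H = 1] = p^{3} = (3/4)^{3} = 27/64.
By linearity of expectation: E[X] = Σ_H E[X_H] = 16 · p^{3} = 16 · 27/64 = 27/4.
Numerically: E[X] ≈ 6.75.

E[X] = 16 · (3/4)^{3} = 27/4 ≈ 6.75.


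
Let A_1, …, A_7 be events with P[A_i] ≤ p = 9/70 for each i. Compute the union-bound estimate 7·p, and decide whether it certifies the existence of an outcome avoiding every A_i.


Union bound: P[∪_{i=1}^{7} A_i] ≤ Σ_i P[A_i] ≤ 7·p = 7·(9/70) = 9/10.
Numerically: 9/10 ≈ 0.9000.
Is 9/10 < 1? YES.
Since P[∪ A_i] ≤ 9/10 < 1, the complement has P[∩ A_i^c] ≥ 1 − 9/10 = 1/10 > 0, so some outcome avoids every A_i.

7·p = 9/10 ≈ 0.9000; existence CERTIFIED by the union bound.


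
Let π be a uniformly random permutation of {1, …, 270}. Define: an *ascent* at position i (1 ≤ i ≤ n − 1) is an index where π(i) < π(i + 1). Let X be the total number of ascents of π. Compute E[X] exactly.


Write X = Σ X_I over i = 1, …, 269, with X_I the indicator of one ascent.
There are 269 indicators.
For each fixed i, the pair (π(i), π(i+1)) is a uniformly random ordered pair of distinct values from {1, …, 270}; by symmetry P[π(i) < π(i+1)] = 1/2.
By linearity: E[X] = 269 · (1/2) = (270 − 1) · (1/2) = 269/2 ≈ 134.500000.

E[X] = 269/2 = 134.500000.
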